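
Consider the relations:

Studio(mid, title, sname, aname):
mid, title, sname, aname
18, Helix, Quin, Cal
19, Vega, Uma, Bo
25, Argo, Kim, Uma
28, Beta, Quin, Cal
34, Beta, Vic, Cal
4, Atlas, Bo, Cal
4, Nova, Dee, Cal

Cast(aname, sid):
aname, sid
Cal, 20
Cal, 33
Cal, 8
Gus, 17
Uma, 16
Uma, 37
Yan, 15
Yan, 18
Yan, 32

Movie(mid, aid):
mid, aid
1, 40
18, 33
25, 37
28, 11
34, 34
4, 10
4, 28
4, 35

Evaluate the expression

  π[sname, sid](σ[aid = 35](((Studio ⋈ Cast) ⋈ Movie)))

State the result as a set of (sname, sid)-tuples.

Joining Studio and Cast on aname yields {(18, Helix, Quin, Cal, 20), (18, Helix, Quin, Cal, 33), (18, Helix, Quin, Cal, 8), (25, Argo, Kim, Uma, 16), (25, Argo, Kim, Uma, 37), (28, Beta, Quin, Cal, 20), (28, Beta, Quin, Cal, 33), (28, Beta, Quin, Cal, 8), (34, Beta, Vic, Cal, 20), (34, Beta, Vic, Cal, 33), (34, Beta, Vic, Cal, 8), (4, Atlas, Bo, Cal, 20), (4, Atlas, Bo, Cal, 33), (4, Atlas, Bo, Cal, 8), (4, Nova, Dee, Cal, 20), (4, Nova, Dee, Cal, 33), (4, Nova, Dee, Cal, 8)}.
Joining (Studio ⋈ Cast) and Movie on mid yields {(18, Helix, Quin, Cal, 20, 33), (18, Helix, Quin, Cal, 33, 33), (18, Helix, Quin, Cal, 8, 33), (25, Argo, Kim, Uma, 16, 37), (25, Argo, Kim, Uma, 37, 37), (28, Beta, Quin, Cal, 20, 11), (28, Beta, Quin, Cal, 33, 11), (28, Beta, Quin, Cal, 8, 11), (34, Beta, Vic, Cal, 20, 34), (34, Beta, Vic, Cal, 33, 34), (34, Beta, Vic, Cal, 8, 34), (4, Atlas, Bo, Cal, 20, 10), (4, Atlas, Bo, Cal, 20, 28), (4, Atlas, Bo, Cal, 20, 35), (4, Atlas, Bo, Cal, 33, 10), (4, Atlas, Bo, Cal, 33, 28), (4, Atlas, Bo, Cal, 33, 35), (4, Atlas, Bo, Cal, 8, 10), (4, Atlas, Bo, Cal, 8, 28), (4, Atlas, Bo, Cal, 8, 35), (4, Nova, Dee, Cal, 20, 10), (4, Nova, Dee, Cal, 20, 28), (4, Nova, Dee, Cal, 20, 35), (4, Nova, Dee, Cal, 33, 10), (4, Nova, Dee, Cal, 33, 28), (4, Nova, Dee, Cal, 33, 35), (4, Nova, Dee, Cal, 8, 10), (4, Nova, Dee, Cal, 8, 28), (4, Nova, Dee, Cal, 8, 35)}.
σ[aid = 35]: keep tuples satisfying aid = 35 → {(4, Atlas, Bo, Cal, 20, 35), (4, Atlas, Bo, Cal, 33, 35), (4, Atlas, Bo, Cal, 8, 35), (4, Nova, Dee, Cal, 20, 35), (4, Nova, Dee, Cal, 33, 35), (4, Nova, Dee, Cal, 8, 35)}
π_{sname, sid} gives {(Bo, 20), (Bo, 33), (Bo, 8), (Dee, 20), (Dee, 33), (Dee, 8)}.

{(Bo, 20), (Bo, 33), (Bo, 8), (Dee, 20), (Dee, 33), (Dee, 8)}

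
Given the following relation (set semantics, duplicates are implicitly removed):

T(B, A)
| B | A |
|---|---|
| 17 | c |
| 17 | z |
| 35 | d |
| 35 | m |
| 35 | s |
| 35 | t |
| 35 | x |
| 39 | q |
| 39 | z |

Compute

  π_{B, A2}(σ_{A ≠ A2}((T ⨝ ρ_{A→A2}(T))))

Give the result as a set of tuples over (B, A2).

{(17, c), (17, z), (35, d), (35, m), (35, s), (35, t), (35, x), (39, q), (39, z)}

ρ[A→A2]: schema becomes (B, A2); tuples unchanged.
T ⋈ ρ_{A→A2}(T) (natural join on B): {(17, c, c), (17, c, z), (17, z, c), (17, z, z), (35, d, d), (35, d, m), (35, d, s), (35, d, t), (35, d, x), (35, m, d), (35, m, m), (35, m, s), (35, m, t), (35, m, x), (35, s, d), (35, s, m), (35, s, s), (35, s, t), (35, s, x), (35, t, d), (35, t, m), (35, t, s), (35, t, t), (35, t, x), (35, x, d), (35, x, m), (35, x, s), (35, x, t), (35, x, x), (39, q, q), (39, q, z), (39, z, q), (39, z, z)}
Filtering on A ≠ A2 leaves {(17, c, z), (17, z, c), (35, d, m), (35, d, s), (35, d, t), (35, d, x), (35, m, d), (35, m, s), (35, m, t), (35, m, x), (35, s, d), (35, s, m), (35, s, t), (35, s, x), (35, t, d), (35, t, m), (35, t, s), (35, t, x), (35, x, d), (35, x, m), (35, x, s), (35, x, t), (39, q, z), (39, z, q)}.
Projecting to B, A2 (15 duplicate(s) eliminated): {(17, c), (17, z), (35, d), (35, m), (35, s), (35, t), (35, x), (39, q), (39, z)}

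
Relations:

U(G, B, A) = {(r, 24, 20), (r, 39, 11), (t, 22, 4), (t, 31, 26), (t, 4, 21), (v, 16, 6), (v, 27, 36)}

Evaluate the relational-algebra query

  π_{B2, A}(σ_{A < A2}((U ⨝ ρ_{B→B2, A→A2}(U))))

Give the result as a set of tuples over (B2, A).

{(24, 11), (27, 6), (31, 21), (31, 4), (4, 4)}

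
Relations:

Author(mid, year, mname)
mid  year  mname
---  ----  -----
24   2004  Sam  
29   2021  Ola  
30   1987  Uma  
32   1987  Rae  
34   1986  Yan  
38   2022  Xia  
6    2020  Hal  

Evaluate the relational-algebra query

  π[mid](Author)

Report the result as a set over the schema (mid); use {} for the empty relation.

{24, 29, 30, 32, 34, 38, 6}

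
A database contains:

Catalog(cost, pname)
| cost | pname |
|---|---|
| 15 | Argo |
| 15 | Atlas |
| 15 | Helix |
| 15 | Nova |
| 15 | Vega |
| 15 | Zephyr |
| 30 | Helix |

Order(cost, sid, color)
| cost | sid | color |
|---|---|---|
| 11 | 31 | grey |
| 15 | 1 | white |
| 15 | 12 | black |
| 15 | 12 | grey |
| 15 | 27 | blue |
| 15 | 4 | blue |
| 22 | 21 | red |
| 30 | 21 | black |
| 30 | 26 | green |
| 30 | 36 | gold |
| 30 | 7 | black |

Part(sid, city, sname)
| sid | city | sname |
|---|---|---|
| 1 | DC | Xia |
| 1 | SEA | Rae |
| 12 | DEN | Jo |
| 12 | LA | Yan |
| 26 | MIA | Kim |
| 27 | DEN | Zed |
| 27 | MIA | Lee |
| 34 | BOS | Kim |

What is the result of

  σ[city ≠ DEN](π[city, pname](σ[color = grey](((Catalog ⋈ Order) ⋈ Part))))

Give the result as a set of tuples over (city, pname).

Catalog ⋈ Order (natural join on cost): {(15, Argo, 1, white), (15, Argo, 12, black), (15, Argo, 12, grey), (15, Argo, 27, blue), (15, Argo, 4, blue), (15, Atlas, 1, white), (15, Atlas, 12, black), (15, Atlas, 12, grey), (15, Atlas, 27, blue), (15, Atlas, 4, blue), (15, Helix, 1, white), (15, Helix, 12, black), (15, Helix, 12, grey), (15, Helix, 27, blue), (15, Helix, 4, blue), (15, Nova, 1, white), (15, Nova, 12, black), (15, Nova, 12, grey), (15, Nova, 27, blue), (15, Nova, 4, blue), (15, Vega, 1, white), (15, Vega, 12, black), (15, Vega, 12, grey), (15, Vega, 27, blue), (15, Vega, 4, blue), (15, Zephyr, 1, white), (15, Zephyr, 12, black), (15, Zephyr, 12, grey), (15, Zephyr, 27, blue), (15, Zephyr, 4, blue), (30, Helix, 21, black), (30, Helix, 26, green), (30, Helix, 36, gold), (30, Helix, 7, black)}
(Catalog ⋈ Order) ⋈ Part (natural join on sid): {(15, Argo, 1, white, DC, Xia), (15, Argo, 1, white, SEA, Rae), (15, Argo, 12, black, DEN, Jo), (15, Argo, 12, black, LA, Yan), (15, Argo, 12, grey, DEN, Jo), (15, Argo, 12, grey, LA, Yan), (15, Argo, 27, blue, DEN, Zed), (15, Argo, 27, blue, MIA, Lee), (15, Atlas, 1, white, DC, Xia), (15, Atlas, 1, white, SEA, Rae), (15, Atlas, 12, black, DEN, Jo), (15, Atlas, 12, black, LA, Yan), (15, Atlas, 12, grey, DEN, Jo), (15, Atlas, 12, grey, LA, Yan), (15, Atlas, 27, blue, DEN, Zed), (15, Atlas, 27, blue, MIA, Lee), (15, Helix, 1, white, DC, Xia), (15, Helix, 1, white, SEA, Rae), (15, Helix, 12, black, DEN, Jo), (15, Helix, 12, black, LA, Yan), (15, Helix, 12, grey, DEN, Jo), (15, Helix, 12, grey, LA, Yan), (15, Helix, 27, blue, DEN, Zed), (15, Helix, 27, blue, MIA, Lee), (15, Nova, 1, white, DC, Xia), (15, Nova, 1, white, SEA, Rae), (15, Nova, 12, black, DEN, Jo), (15, Nova, 12, black, LA, Yan), (15, Nova, 12, grey, DEN, Jo), (15, Nova, 12, grey, LA, Yan), (15, Nova, 27, blue, DEN, Zed), (15, Nova, 27, blue, MIA, Lee), (15, Vega, 1, white, DC, Xia), (15, Vega, 1, white, SEA, Rae), (15, Vega, 12, black, DEN, Jo), (15, Vega, 12, black, LA, Yan), (15, Vega, 12, grey, DEN, Jo), (15, Vega, 12, grey, LA, Yan), (15, Vega, 27, blue, DEN, Zed), (15, Vega, 27, blue, MIA, Lee), (15, Zephyr, 1, white, DC, Xia), (15, Zephyr, 1, white, SEA, Rae), (15, Zephyr, 12, black, DEN, Jo), (15, Zephyr, 12, black, LA, Yan), (15, Zephyr, 12, grey, DEN, Jo), (15, Zephyr, 12, grey, LA, Yan), (15, Zephyr, 27, blue, DEN, Zed), (15, Zephyr, 27, blue, MIA, Lee), (30, Helix, 26, green, MIA, Kim)}
Selection color = grey: {(15, Argo, 12, grey, DEN, Jo), (15, Argo, 12, grey, LA, Yan), (15, Atlas, 12, grey, DEN, Jo), (15, Atlas, 12, grey, LA, Yan), (15, Helix, 12, grey, DEN, Jo), (15, Helix, 12, grey, LA, Yan), (15, Nova, 12, grey, DEN, Jo), (15, Nova, 12, grey, LA, Yan), (15, Vega, 12, grey, DEN, Jo), (15, Vega, 12, grey, LA, Yan), (15, Zephyr, 12, grey, DEN, Jo), (15, Zephyr, 12, grey, LA, Yan)}
π_{city, pname} gives {(DEN, Argo), (DEN, Atlas), (DEN, Helix), (DEN, Nova), (DEN, Vega), (DEN, Zephyr), (LA, Argo), (LA, Atlas), (LA, Helix), (LA, Nova), (LA, Vega), (LA, Zephyr)}.
Selection city ≠ DEN: {(LA, Argo), (LA, Atlas), (LA, Helix), (LA, Nova), (LA, Vega), (LA, Zephyr)}

{(LA, Argo), (LA, Atlas), (LA, Helix), (LA, Nova), (LA, Vega), (LA, Zephyr)}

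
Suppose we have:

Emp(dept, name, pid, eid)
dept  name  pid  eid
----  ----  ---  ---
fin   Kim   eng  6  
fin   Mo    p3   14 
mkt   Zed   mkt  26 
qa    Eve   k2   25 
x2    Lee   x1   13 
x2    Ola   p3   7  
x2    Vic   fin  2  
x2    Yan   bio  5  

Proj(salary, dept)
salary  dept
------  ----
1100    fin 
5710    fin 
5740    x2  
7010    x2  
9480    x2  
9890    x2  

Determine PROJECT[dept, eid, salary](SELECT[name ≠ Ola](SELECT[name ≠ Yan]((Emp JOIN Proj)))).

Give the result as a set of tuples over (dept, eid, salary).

Joining Emp and Proj on dept yields {(fin, Kim, eng, 6, 1100), (fin, Kim, eng, 6, 5710), (fin, Mo, p3, 14, 1100), (fin, Mo, p3, 14, 5710), (x2, Lee, x1, 13, 5740), (x2, Lee, x1, 13, 7010), (x2, Lee, x1, 13, 9480), (x2, Lee, x1, 13, 9890), (x2, Ola, p3, 7, 5740), (x2, Ola, p3, 7, 7010), (x2, Ola, p3, 7, 9480), (x2, Ola, p3, 7, 9890), (x2, Vic, fin, 2, 5740), (x2, Vic, fin, 2, 7010), (x2, Vic, fin, 2, 9480), (x2, Vic, fin, 2, 9890), (x2, Yan, bio, 5, 5740), (x2, Yan, bio, 5, 7010), (x2, Yan, bio, 5, 9480), (x2, Yan, bio, 5, 9890)}.
Filtering on name ≠ Yan leaves {(fin, Kim, eng, 6, 1100), (fin, Kim, eng, 6, 5710), (fin, Mo, p3, 14, 1100), (fin, Mo, p3, 14, 5710), (x2, Lee, x1, 13, 5740), (x2, Lee, x1, 13, 7010), (x2, Lee, x1, 13, 9480), (x2, Lee, x1, 13, 9890), (x2, Ola, p3, 7, 5740), (x2, Ola, p3, 7, 7010), (x2, Ola, p3, 7, 9480), (x2, Ola, p3, 7, 9890), (x2, Vic, fin, 2, 5740), (x2, Vic, fin, 2, 7010), (x2, Vic, fin, 2, 9480), (x2, Vic, fin, 2, 9890)}.
Filtering on name ≠ Ola leaves {(fin, Kim, eng, 6, 1100), (fin, Kim, eng, 6, 5710), (fin, Mo, p3, 14, 1100), (fin, Mo, p3, 14, 5710), (x2, Lee, x1, 13, 5740), (x2, Lee, x1, 13, 7010), (x2, Lee, x1, 13, 9480), (x2, Lee, x1, 13, 9890), (x2, Vic, fin, 2, 5740), (x2, Vic, fin, 2, 7010), (x2, Vic, fin, 2, 9480), (x2, Vic, fin, 2, 9890)}.
π[dept, eid, salary]: project onto (dept, eid, salary) → {(fin, 14, 1100), (fin, 14, 5710), (fin, 6, 1100), (fin, 6, 5710), (x2, 13, 5740), (x2, 13, 7010), (x2, 13, 9480), (x2, 13, 9890), (x2, 2, 5740), (x2, 2, 7010), (x2, 2, 9480), (x2, 2, 9890)}

{(fin, 14, 1100), (fin, 14, 5710), (fin, 6, 1100), (fin, 6, 5710), (x2, 13, 5740), (x2, 13, 7010), (x2, 13, 9480), (x2, 13, 9890), (x2, 2, 5740), (x2, 2, 7010), (x2, 2, 9480), (x2, 2, 9890)}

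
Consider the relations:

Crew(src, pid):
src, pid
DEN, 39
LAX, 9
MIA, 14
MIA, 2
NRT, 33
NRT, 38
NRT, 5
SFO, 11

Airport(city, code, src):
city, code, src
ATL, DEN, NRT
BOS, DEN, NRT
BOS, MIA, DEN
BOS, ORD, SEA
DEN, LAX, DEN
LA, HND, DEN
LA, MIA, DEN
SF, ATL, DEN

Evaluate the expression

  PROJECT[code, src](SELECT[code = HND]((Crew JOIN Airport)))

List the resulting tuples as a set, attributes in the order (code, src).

Natural join on src: {(DEN, 39, BOS, MIA), (DEN, 39, DEN, LAX), (DEN, 39, LA, HND), (DEN, 39, LA, MIA), (DEN, 39, SF, ATL), (NRT, 33, ATL, DEN), (NRT, 33, BOS, DEN), (NRT, 38, ATL, DEN), (NRT, 38, BOS, DEN), (NRT, 5, ATL, DEN), (NRT, 5, BOS, DEN)}
Selection code = HND: {(DEN, 39, LA, HND)}
π[code, src]: project onto (code, src) → {(HND, DEN)}

{(HND, DEN)}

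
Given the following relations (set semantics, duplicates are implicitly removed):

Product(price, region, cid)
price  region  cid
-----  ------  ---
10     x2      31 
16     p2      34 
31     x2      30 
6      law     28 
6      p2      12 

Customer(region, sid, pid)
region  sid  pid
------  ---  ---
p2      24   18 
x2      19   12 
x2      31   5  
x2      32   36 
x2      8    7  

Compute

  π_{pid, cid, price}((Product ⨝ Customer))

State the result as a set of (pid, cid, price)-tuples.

Product ⋈ Customer (natural join on region): {(10, x2, 31, 19, 12), (10, x2, 31, 31, 5), (10, x2, 31, 32, 36), (10, x2, 31, 8, 7), (16, p2, 34, 24, 18), (31, x2, 30, 19, 12), (31, x2, 30, 31, 5), (31, x2, 30, 32, 36), (31, x2, 30, 8, 7), (6, p2, 12, 24, 18)}
π_{pid, cid, price} gives {(12, 30, 31), (12, 31, 10), (18, 12, 6), (18, 34, 16), (36, 30, 31), (36, 31, 10), (5, 30, 31), (5, 31, 10), (7, 30, 31), (7, 31, 10)}.

{(12, 30, 31), (12, 31, 10), (18, 12, 6), (18, 34, 16), (36, 30, 31), (36, 31, 10), (5, 30, 31), (5, 31, 10), (7, 30, 31), (7, 31, 10)}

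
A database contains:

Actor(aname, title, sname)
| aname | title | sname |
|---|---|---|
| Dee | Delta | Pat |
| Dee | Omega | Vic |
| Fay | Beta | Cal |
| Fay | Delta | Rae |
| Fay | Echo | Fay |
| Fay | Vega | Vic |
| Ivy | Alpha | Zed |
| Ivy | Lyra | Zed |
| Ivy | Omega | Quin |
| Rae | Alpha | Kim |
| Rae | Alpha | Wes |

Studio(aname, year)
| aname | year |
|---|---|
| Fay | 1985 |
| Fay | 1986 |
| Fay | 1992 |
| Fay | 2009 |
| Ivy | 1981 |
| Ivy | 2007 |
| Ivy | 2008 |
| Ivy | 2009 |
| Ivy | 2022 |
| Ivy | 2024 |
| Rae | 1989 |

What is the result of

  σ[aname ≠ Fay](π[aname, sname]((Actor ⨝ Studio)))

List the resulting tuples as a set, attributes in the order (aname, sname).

{(Ivy, Quin), (Ivy, Zed), (Rae, Kim), (Rae, Wes)}

Joining Actor and Studio on aname yields {(Fay, Beta, Cal, 1985), (Fay, Beta, Cal, 1986), (Fay, Beta, Cal, 1992), (Fay, Beta, Cal, 2009), (Fay, Delta, Rae, 1985), (Fay, Delta, Rae, 1986), (Fay, Delta, Rae, 1992), (Fay, Delta, Rae, 2009), (Fay, Echo, Fay, 1985), (Fay, Echo, Fay, 1986), (Fay, Echo, Fay, 1992), (Fay, Echo, Fay, 2009), (Fay, Vega, Vic, 1985), (Fay, Vega, Vic, 1986), (Fay, Vega, Vic, 1992), (Fay, Vega, Vic, 2009), (Ivy, Alpha, Zed, 1981), (Ivy, Alpha, Zed, 2007), (Ivy, Alpha, Zed, 2008), (Ivy, Alpha, Zed, 2009), (Ivy, Alpha, Zed, 2022), (Ivy, Alpha, Zed, 2024), (Ivy, Lyra, Zed, 1981), (Ivy, Lyra, Zed, 2007), (Ivy, Lyra, Zed, 2008), (Ivy, Lyra, Zed, 2009), (Ivy, Lyra, Zed, 2022), (Ivy, Lyra, Zed, 2024), (Ivy, Omega, Quin, 1981), (Ivy, Omega, Quin, 2007), (Ivy, Omega, Quin, 2008), (Ivy, Omega, Quin, 2009), (Ivy, Omega, Quin, 2022), (Ivy, Omega, Quin, 2024), (Rae, Alpha, Kim, 1989), (Rae, Alpha, Wes, 1989)}.
π[aname, sname]: project onto (aname, sname) (28 duplicate(s) eliminated) → {(Fay, Cal), (Fay, Fay), (Fay, Rae), (Fay, Vic), (Ivy, Quin), (Ivy, Zed), (Rae, Kim), (Rae, Wes)}
Selection aname ≠ Fay: {(Ivy, Quin), (Ivy, Zed), (Rae, Kim), (Rae, Wes)}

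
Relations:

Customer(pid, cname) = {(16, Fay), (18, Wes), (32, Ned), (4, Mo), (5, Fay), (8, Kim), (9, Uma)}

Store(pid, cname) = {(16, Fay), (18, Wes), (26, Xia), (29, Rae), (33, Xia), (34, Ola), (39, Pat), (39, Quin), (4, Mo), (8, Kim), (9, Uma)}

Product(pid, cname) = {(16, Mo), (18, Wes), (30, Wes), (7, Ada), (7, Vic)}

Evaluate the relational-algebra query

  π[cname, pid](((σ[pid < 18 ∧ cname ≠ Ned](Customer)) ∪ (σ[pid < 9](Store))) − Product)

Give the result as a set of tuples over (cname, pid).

{(Fay, 16), (Fay, 5), (Kim, 8), (Mo, 4), (Uma, 9)}

Apply σ_{pid < 18 ∧ cname ≠ Ned}; surviving tuples: {(16, Fay), (4, Mo), (5, Fay), (8, Kim), (9, Uma)}
Apply σ_{pid < 9}; surviving tuples: {(4, Mo), (8, Kim)}
Set union of the two operands is {(16, Fay), (4, Mo), (5, Fay), (8, Kim), (9, Uma)}.
Set difference of the two operands is {(16, Fay), (4, Mo), (5, Fay), (8, Kim), (9, Uma)}.
Projecting to cname, pid: {(Fay, 16), (Fay, 5), (Kim, 8), (Mo, 4), (Uma, 9)}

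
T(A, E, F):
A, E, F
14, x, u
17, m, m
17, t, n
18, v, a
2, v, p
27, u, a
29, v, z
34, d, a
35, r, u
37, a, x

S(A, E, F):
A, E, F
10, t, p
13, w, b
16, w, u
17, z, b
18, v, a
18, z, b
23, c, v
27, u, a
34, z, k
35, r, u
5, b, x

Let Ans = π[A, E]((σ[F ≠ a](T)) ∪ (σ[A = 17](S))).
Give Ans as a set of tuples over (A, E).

Filtering on F ≠ a leaves {(14, x, u), (17, m, m), (17, t, n), (2, v, p), (29, v, z), (35, r, u), (37, a, x)}.
Filtering on A = 17 leaves {(17, z, b)}.
Union: {(14, x, u), (17, m, m), (17, t, n), (2, v, p), (29, v, z), (35, r, u), (37, a, x)} with {(17, z, b)} → {(14, x, u), (17, m, m), (17, t, n), (17, z, b), (2, v, p), (29, v, z), (35, r, u), (37, a, x)}
Projecting to A, E: {(14, x), (17, m), (17, t), (17, z), (2, v), (29, v), (35, r), (37, a)}

{(14, x), (17, m), (17, t), (17, z), (2, v), (29, v), (35, r), (37, a)}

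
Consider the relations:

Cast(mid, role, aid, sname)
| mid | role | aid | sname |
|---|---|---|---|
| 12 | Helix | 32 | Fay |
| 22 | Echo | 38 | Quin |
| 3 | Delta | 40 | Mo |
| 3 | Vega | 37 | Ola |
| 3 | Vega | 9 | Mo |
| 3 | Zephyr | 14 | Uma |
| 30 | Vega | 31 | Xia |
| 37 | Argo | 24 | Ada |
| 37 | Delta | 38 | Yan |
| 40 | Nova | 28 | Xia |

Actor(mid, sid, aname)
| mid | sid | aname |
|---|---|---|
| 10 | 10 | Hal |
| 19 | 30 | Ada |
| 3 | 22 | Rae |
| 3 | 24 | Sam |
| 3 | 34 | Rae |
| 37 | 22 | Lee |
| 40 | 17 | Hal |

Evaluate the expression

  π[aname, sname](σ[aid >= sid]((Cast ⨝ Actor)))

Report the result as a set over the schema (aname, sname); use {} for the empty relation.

{(Hal, Xia), (Lee, Ada), (Lee, Yan), (Rae, Mo), (Rae, Ola), (Sam, Mo), (Sam, Ola)}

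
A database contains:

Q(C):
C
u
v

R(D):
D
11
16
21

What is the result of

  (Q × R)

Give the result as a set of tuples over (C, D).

{(u, 11), (u, 16), (u, 21), (v, 11), (v, 16), (v, 21)}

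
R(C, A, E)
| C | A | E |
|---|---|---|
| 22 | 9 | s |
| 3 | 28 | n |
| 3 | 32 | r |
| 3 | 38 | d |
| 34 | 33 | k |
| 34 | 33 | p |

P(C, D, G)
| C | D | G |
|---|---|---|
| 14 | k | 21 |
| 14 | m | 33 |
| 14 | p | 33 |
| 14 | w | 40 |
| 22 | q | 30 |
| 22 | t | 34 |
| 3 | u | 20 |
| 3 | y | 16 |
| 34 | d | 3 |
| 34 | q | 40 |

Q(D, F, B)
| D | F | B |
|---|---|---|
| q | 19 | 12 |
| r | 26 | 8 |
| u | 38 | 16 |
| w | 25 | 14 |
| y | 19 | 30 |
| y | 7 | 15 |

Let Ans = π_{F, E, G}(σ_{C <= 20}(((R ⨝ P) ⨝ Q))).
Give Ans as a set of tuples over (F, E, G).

R ⋈ P (natural join on C): {(22, 9, s, q, 30), (22, 9, s, t, 34), (3, 28, n, u, 20), (3, 28, n, y, 16), (3, 32, r, u, 20), (3, 32, r, y, 16), (3, 38, d, u, 20), (3, 38, d, y, 16), (34, 33, k, d, 3), (34, 33, k, q, 40), (34, 33, p, d, 3), (34, 33, p, q, 40)}
(R ⨝ P) ⋈ Q (natural join on D): {(22, 9, s, q, 30, 19, 12), (3, 28, n, u, 20, 38, 16), (3, 28, n, y, 16, 19, 30), (3, 28, n, y, 16, 7, 15), (3, 32, r, u, 20, 38, 16), (3, 32, r, y, 16, 19, 30), (3, 32, r, y, 16, 7, 15), (3, 38, d, u, 20, 38, 16), (3, 38, d, y, 16, 19, 30), (3, 38, d, y, 16, 7, 15), (34, 33, k, q, 40, 19, 12), (34, 33, p, q, 40, 19, 12)}
Selection C <= 20: {(3, 28, n, u, 20, 38, 16), (3, 28, n, y, 16, 19, 30), (3, 28, n, y, 16, 7, 15), (3, 32, r, u, 20, 38, 16), (3, 32, r, y, 16, 19, 30), (3, 32, r, y, 16, 7, 15), (3, 38, d, u, 20, 38, 16), (3, 38, d, y, 16, 19, 30), (3, 38, d, y, 16, 7, 15)}
Projecting to F, E, G: {(19, d, 16), (19, n, 16), (19, r, 16), (38, d, 20), (38, n, 20), (38, r, 20), (7, d, 16), (7, n, 16), (7, r, 16)}

{(19, d, 16), (19, n, 16), (19, r, 16), (38, d, 20), (38, n, 20), (38, r, 20), (7, d, 16), (7, n, 16), (7, r, 16)}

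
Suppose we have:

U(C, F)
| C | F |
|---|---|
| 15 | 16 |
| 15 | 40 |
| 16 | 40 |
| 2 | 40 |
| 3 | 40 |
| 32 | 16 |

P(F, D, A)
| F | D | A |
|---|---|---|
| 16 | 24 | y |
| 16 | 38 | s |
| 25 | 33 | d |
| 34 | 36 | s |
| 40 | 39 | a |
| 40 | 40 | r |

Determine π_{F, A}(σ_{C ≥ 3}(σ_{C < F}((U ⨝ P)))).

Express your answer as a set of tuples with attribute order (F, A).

Joining U and P on F yields {(15, 16, 24, y), (15, 16, 38, s), (15, 40, 39, a), (15, 40, 40, r), (16, 40, 39, a), (16, 40, 40, r), (2, 40, 39, a), (2, 40, 40, r), (3, 40, 39, a), (3, 40, 40, r), (32, 16, 24, y), (32, 16, 38, s)}.
Apply σ_{C < F}; surviving tuples: {(15, 16, 24, y), (15, 16, 38, s), (15, 40, 39, a), (15, 40, 40, r), (16, 40, 39, a), (16, 40, 40, r), (2, 40, 39, a), (2, 40, 40, r), (3, 40, 39, a), (3, 40, 40, r)}
Apply σ_{C ≥ 3}; surviving tuples: {(15, 16, 24, y), (15, 16, 38, s), (15, 40, 39, a), (15, 40, 40, r), (16, 40, 39, a), (16, 40, 40, r), (3, 40, 39, a), (3, 40, 40, r)}
Projecting to F, A (4 duplicate(s) eliminated): {(16, s), (16, y), (40, a), (40, r)}

{(16, s), (16, y), (40, a), (40, r)}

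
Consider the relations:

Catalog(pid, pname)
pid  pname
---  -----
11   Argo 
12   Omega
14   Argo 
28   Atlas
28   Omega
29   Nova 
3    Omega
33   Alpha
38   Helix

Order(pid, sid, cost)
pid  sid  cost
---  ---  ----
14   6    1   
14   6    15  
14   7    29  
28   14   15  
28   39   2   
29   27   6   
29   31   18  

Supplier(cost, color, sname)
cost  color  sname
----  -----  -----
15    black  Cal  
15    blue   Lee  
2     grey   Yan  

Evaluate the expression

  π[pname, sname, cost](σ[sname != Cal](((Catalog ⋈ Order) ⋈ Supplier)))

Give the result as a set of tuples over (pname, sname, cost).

{(Argo, Lee, 15), (Atlas, Lee, 15), (Atlas, Yan, 2), (Omega, Lee, 15), (Omega, Yan, 2)}

Joining Catalog and Order on pid yields {(14, Argo, 6, 1), (14, Argo, 6, 15), (14, Argo, 7, 29), (28, Atlas, 14, 15), (28, Atlas, 39, 2), (28, Omega, 14, 15), (28, Omega, 39, 2), (29, Nova, 27, 6), (29, Nova, 31, 18)}.
Joining (Catalog ⋈ Order) and Supplier on cost yields {(14, Argo, 6, 15, black, Cal), (14, Argo, 6, 15, blue, Lee), (28, Atlas, 14, 15, black, Cal), (28, Atlas, 14, 15, blue, Lee), (28, Atlas, 39, 2, grey, Yan), (28, Omega, 14, 15, black, Cal), (28, Omega, 14, 15, blue, Lee), (28, Omega, 39, 2, grey, Yan)}.
Selection sname != Cal: {(14, Argo, 6, 15, blue, Lee), (28, Atlas, 14, 15, blue, Lee), (28, Atlas, 39, 2, grey, Yan), (28, Omega, 14, 15, blue, Lee), (28, Omega, 39, 2, grey, Yan)}
π_{pname, sname, cost} gives {(Argo, Lee, 15), (Atlas, Lee, 15), (Atlas, Yan, 2), (Omega, Lee, 15), (Omega, Yan, 2)}.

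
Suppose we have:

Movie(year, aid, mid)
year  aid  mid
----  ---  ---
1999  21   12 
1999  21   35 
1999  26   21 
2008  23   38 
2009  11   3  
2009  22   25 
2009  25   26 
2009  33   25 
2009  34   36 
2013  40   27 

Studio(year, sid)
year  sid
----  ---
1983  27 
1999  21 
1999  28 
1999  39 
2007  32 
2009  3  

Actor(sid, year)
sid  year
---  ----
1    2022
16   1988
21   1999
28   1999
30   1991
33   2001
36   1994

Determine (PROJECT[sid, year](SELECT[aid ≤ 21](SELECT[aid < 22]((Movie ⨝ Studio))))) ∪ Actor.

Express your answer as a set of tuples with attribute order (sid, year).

{(1, 2022), (16, 1988), (21, 1999), (28, 1999), (3, 2009), (30, 1991), (33, 2001), (36, 1994), (39, 1999)}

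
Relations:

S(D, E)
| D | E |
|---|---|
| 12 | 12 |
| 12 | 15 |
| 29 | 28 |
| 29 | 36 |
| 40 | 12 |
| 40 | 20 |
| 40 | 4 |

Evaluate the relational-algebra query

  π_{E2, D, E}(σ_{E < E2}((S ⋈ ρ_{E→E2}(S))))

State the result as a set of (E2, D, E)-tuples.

ρ[E→E2]: schema becomes (D, E2); tuples unchanged.
Natural join on D: {(12, 12, 12), (12, 12, 15), (12, 15, 12), (12, 15, 15), (29, 28, 28), (29, 28, 36), (29, 36, 28), (29, 36, 36), (40, 12, 12), (40, 12, 20), (40, 12, 4), (40, 20, 12), (40, 20, 20), (40, 20, 4), (40, 4, 12), (40, 4, 20), (40, 4, 4)}
Filtering on E < E2 leaves {(12, 12, 15), (29, 28, 36), (40, 12, 20), (40, 4, 12), (40, 4, 20)}.
π[E2, D, E]: project onto (E2, D, E) → {(12, 40, 4), (15, 12, 12), (20, 40, 12), (20, 40, 4), (36, 29, 28)}

{(12, 40, 4), (15, 12, 12), (20, 40, 12), (20, 40, 4), (36, 29, 28)}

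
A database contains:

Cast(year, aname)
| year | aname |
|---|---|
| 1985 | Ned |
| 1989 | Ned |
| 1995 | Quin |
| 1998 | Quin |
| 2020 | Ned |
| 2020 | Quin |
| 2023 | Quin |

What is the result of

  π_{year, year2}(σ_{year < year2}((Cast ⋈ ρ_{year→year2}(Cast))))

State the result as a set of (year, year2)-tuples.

{(1985, 1989), (1985, 2020), (1989, 2020), (1995, 1998), (1995, 2020), (1995, 2023), (1998, 2020), (1998, 2023), (2020, 2023)}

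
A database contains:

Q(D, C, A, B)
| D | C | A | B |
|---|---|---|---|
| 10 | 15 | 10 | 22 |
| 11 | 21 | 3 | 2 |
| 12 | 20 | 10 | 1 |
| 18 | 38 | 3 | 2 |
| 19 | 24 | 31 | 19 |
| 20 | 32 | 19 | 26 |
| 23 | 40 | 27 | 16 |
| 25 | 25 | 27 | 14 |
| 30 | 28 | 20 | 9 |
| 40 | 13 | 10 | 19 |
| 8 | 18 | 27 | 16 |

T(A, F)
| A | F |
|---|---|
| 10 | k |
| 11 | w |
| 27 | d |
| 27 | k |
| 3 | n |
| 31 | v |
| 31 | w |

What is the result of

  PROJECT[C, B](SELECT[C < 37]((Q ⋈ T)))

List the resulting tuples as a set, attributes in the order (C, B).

Natural join on A: {(10, 15, 10, 22, k), (11, 21, 3, 2, n), (12, 20, 10, 1, k), (18, 38, 3, 2, n), (19, 24, 31, 19, v), (19, 24, 31, 19, w), (23, 40, 27, 16, d), (23, 40, 27, 16, k), (25, 25, 27, 14, d), (25, 25, 27, 14, k), (40, 13, 10, 19, k), (8, 18, 27, 16, d), (8, 18, 27, 16, k)}
σ[C < 37]: keep tuples satisfying C < 37 → {(10, 15, 10, 22, k), (11, 21, 3, 2, n), (12, 20, 10, 1, k), (19, 24, 31, 19, v), (19, 24, 31, 19, w), (25, 25, 27, 14, d), (25, 25, 27, 14, k), (40, 13, 10, 19, k), (8, 18, 27, 16, d), (8, 18, 27, 16, k)}
π_{C, B} gives {(13, 19), (15, 22), (18, 16), (20, 1), (21, 2), (24, 19), (25, 14)} (3 duplicate(s) eliminated).

{(13, 19), (15, 22), (18, 16), (20, 1), (21, 2), (24, 19), (25, 14)}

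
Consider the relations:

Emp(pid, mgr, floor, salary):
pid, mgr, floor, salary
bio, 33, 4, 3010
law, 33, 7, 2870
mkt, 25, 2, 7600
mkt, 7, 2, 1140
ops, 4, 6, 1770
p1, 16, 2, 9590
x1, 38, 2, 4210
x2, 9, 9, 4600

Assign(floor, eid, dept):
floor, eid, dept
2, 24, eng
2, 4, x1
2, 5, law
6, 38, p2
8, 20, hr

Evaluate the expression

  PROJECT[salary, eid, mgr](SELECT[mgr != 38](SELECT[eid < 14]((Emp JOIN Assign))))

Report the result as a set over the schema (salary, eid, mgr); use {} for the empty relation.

Joining Emp and Assign on floor yields {(mkt, 25, 2, 7600, 24, eng), (mkt, 25, 2, 7600, 4, x1), (mkt, 25, 2, 7600, 5, law), (mkt, 7, 2, 1140, 24, eng), (mkt, 7, 2, 1140, 4, x1), (mkt, 7, 2, 1140, 5, law), (ops, 4, 6, 1770, 38, p2), (p1, 16, 2, 9590, 24, eng), (p1, 16, 2, 9590, 4, x1), (p1, 16, 2, 9590, 5, law), (x1, 38, 2, 4210, 24, eng), (x1, 38, 2, 4210, 4, x1), (x1, 38, 2, 4210, 5, law)}.
Apply σ_{eid < 14}; surviving tuples: {(mkt, 25, 2, 7600, 4, x1), (mkt, 25, 2, 7600, 5, law), (mkt, 7, 2, 1140, 4, x1), (mkt, 7, 2, 1140, 5, law), (p1, 16, 2, 9590, 4, x1), (p1, 16, 2, 9590, 5, law), (x1, 38, 2, 4210, 4, x1), (x1, 38, 2, 4210, 5, law)}
Apply σ_{mgr != 38}; surviving tuples: {(mkt, 25, 2, 7600, 4, x1), (mkt, 25, 2, 7600, 5, law), (mkt, 7, 2, 1140, 4, x1), (mkt, 7, 2, 1140, 5, law), (p1, 16, 2, 9590, 4, x1), (p1, 16, 2, 9590, 5, law)}
π_{salary, eid, mgr} gives {(1140, 4, 7), (1140, 5, 7), (7600, 4, 25), (7600, 5, 25), (9590, 4, 16), (9590, 5, 16)}.

{(1140, 4, 7), (1140, 5, 7), (7600, 4, 25), (7600, 5, 25), (9590, 4, 16), (9590, 5, 16)}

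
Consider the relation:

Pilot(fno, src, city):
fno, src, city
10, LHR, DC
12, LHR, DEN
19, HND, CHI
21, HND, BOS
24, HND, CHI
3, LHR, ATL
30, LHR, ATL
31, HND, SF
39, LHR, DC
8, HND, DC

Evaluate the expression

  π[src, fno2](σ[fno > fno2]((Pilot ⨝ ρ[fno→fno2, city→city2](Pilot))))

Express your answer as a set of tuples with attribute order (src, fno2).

ρ[fno→fno2, city→city2]: schema becomes (fno2, src, city2); tuples unchanged.
Natural join on src: {(10, LHR, DC, 10, DC), (10, LHR, DC, 12, DEN), (10, LHR, DC, 3, ATL), (10, LHR, DC, 30, ATL), (10, LHR, DC, 39, DC), (12, LHR, DEN, 10, DC), (12, LHR, DEN, 12, DEN), (12, LHR, DEN, 3, ATL), (12, LHR, DEN, 30, ATL), (12, LHR, DEN, 39, DC), (19, HND, CHI, 19, CHI), (19, HND, CHI, 21, BOS), (19, HND, CHI, 24, CHI), (19, HND, CHI, 31, SF), (19, HND, CHI, 8, DC), (21, HND, BOS, 19, CHI), (21, HND, BOS, 21, BOS), (21, HND, BOS, 24, CHI), (21, HND, BOS, 31, SF), (21, HND, BOS, 8, DC), (24, HND, CHI, 19, CHI), (24, HND, CHI, 21, BOS), (24, HND, CHI, 24, CHI), (24, HND, CHI, 31, SF), (24, HND, CHI, 8, DC), (3, LHR, ATL, 10, DC), (3, LHR, ATL, 12, DEN), (3, LHR, ATL, 3, ATL), (3, LHR, ATL, 30, ATL), (3, LHR, ATL, 39, DC), (30, LHR, ATL, 10, DC), (30, LHR, ATL, 12, DEN), (30, LHR, ATL, 3, ATL), (30, LHR, ATL, 30, ATL), (30, LHR, ATL, 39, DC), (31, HND, SF, 19, CHI), (31, HND, SF, 21, BOS), (31, HND, SF, 24, CHI), (31, HND, SF, 31, SF), (31, HND, SF, 8, DC), (39, LHR, DC, 10, DC), (39, LHR, DC, 12, DEN), (39, LHR, DC, 3, ATL), (39, LHR, DC, 30, ATL), (39, LHR, DC, 39, DC), (8, HND, DC, 19, CHI), (8, HND, DC, 21, BOS), (8, HND, DC, 24, CHI), (8, HND, DC, 31, SF), (8, HND, DC, 8, DC)}
Apply σ_{fno > fno2}; surviving tuples: {(10, LHR, DC, 3, ATL), (12, LHR, DEN, 10, DC), (12, LHR, DEN, 3, ATL), (19, HND, CHI, 8, DC), (21, HND, BOS, 19, CHI), (21, HND, BOS, 8, DC), (24, HND, CHI, 19, CHI), (24, HND, CHI, 21, BOS), (24, HND, CHI, 8, DC), (30, LHR, ATL, 10, DC), (30, LHR, ATL, 12, DEN), (30, LHR, ATL, 3, ATL), (31, HND, SF, 19, CHI), (31, HND, SF, 21, BOS), (31, HND, SF, 24, CHI), (31, HND, SF, 8, DC), (39, LHR, DC, 10, DC), (39, LHR, DC, 12, DEN), (39, LHR, DC, 3, ATL), (39, LHR, DC, 30, ATL)}
π[src, fno2]: project onto (src, fno2) (12 duplicate(s) eliminated) → {(HND, 19), (HND, 21), (HND, 24), (HND, 8), (LHR, 10), (LHR, 12), (LHR, 3), (LHR, 30)}

{(HND, 19), (HND, 21), (HND, 24), (HND, 8), (LHR, 10), (LHR, 12), (LHR, 3), (LHR, 30)}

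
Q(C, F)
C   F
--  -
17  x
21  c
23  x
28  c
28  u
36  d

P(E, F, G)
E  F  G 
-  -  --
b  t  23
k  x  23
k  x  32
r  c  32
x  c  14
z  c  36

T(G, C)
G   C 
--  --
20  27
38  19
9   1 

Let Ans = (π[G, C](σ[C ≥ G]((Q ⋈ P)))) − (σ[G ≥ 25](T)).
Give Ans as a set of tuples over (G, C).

{(14, 21), (14, 28), (23, 23)}

Joining Q and P on F yields {(17, x, k, 23), (17, x, k, 32), (21, c, r, 32), (21, c, x, 14), (21, c, z, 36), (23, x, k, 23), (23, x, k, 32), (28, c, r, 32), (28, c, x, 14), (28, c, z, 36)}.
Selection C ≥ G: {(21, c, x, 14), (23, x, k, 23), (28, c, x, 14)}
π[G, C]: project onto (G, C) → {(14, 21), (14, 28), (23, 23)}
Selection G ≥ 25: {(38, 19)}
Set difference of the two operands is {(14, 21), (14, 28), (23, 23)}.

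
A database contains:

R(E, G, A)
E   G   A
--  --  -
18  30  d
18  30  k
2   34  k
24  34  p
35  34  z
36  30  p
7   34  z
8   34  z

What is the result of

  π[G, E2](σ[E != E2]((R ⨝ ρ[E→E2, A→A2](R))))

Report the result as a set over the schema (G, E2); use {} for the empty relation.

{(30, 18), (30, 36), (34, 2), (34, 24), (34, 35), (34, 7), (34, 8)}

ρ[E→E2, A→A2]: schema becomes (E2, G, A2); tuples unchanged.
Natural join on G: {(18, 30, d, 18, d), (18, 30, d, 18, k), (18, 30, d, 36, p), (18, 30, k, 18, d), (18, 30, k, 18, k), (18, 30, k, 36, p), (2, 34, k, 2, k), (2, 34, k, 24, p), (2, 34, k, 35, z), (2, 34, k, 7, z), (2, 34, k, 8, z), (24, 34, p, 2, k), (24, 34, p, 24, p), (24, 34, p, 35, z), (24, 34, p, 7, z), (24, 34, p, 8, z), (35, 34, z, 2, k), (35, 34, z, 24, p), (35, 34, z, 35, z), (35, 34, z, 7, z), (35, 34, z, 8, z), (36, 30, p, 18, d), (36, 30, p, 18, k), (36, 30, p, 36, p), (7, 34, z, 2, k), (7, 34, z, 24, p), (7, 34, z, 35, z), (7, 34, z, 7, z), (7, 34, z, 8, z), (8, 34, z, 2, k), (8, 34, z, 24, p), (8, 34, z, 35, z), (8, 34, z, 7, z), (8, 34, z, 8, z)}
Filtering on E != E2 leaves {(18, 30, d, 36, p), (18, 30, k, 36, p), (2, 34, k, 24, p), (2, 34, k, 35, z), (2, 34, k, 7, z), (2, 34, k, 8, z), (24, 34, p, 2, k), (24, 34, p, 35, z), (24, 34, p, 7, z), (24, 34, p, 8, z), (35, 34, z, 2, k), (35, 34, z, 24, p), (35, 34, z, 7, z), (35, 34, z, 8, z), (36, 30, p, 18, d), (36, 30, p, 18, k), (7, 34, z, 2, k), (7, 34, z, 24, p), (7, 34, z, 35, z), (7, 34, z, 8, z), (8, 34, z, 2, k), (8, 34, z, 24, p), (8, 34, z, 35, z), (8, 34, z, 7, z)}.
π[G, E2]: project onto (G, E2) (17 duplicate(s) eliminated) → {(30, 18), (30, 36), (34, 2), (34, 24), (34, 35), (34, 7), (34, 8)}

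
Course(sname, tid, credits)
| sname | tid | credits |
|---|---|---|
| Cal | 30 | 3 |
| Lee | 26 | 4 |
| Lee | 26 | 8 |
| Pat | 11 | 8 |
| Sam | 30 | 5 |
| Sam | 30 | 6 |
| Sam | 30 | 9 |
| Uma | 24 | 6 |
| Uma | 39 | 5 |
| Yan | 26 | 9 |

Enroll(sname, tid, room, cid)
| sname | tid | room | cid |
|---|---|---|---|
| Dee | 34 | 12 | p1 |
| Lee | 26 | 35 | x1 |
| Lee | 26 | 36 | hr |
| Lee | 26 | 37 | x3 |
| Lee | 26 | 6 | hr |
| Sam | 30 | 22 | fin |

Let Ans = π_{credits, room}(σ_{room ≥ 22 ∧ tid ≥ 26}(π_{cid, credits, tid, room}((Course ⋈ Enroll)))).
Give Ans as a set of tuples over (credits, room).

{(4, 35), (4, 36), (4, 37), (5, 22), (6, 22), (8, 35), (8, 36), (8, 37), (9, 22)}

Natural join on sname, tid: {(Lee, 26, 4, 35, x1), (Lee, 26, 4, 36, hr), (Lee, 26, 4, 37, x3), (Lee, 26, 4, 6, hr), (Lee, 26, 8, 35, x1), (Lee, 26, 8, 36, hr), (Lee, 26, 8, 37, x3), (Lee, 26, 8, 6, hr), (Sam, 30, 5, 22, fin), (Sam, 30, 6, 22, fin), (Sam, 30, 9, 22, fin)}
π[cid, credits, tid, room]: project onto (cid, credits, tid, room) → {(fin, 5, 30, 22), (fin, 6, 30, 22), (fin, 9, 30, 22), (hr, 4, 26, 36), (hr, 4, 26, 6), (hr, 8, 26, 36), (hr, 8, 26, 6), (x1, 4, 26, 35), (x1, 8, 26, 35), (x3, 4, 26, 37), (x3, 8, 26, 37)}
Filtering on room ≥ 22 ∧ tid ≥ 26 leaves {(fin, 5, 30, 22), (fin, 6, 30, 22), (fin, 9, 30, 22), (hr, 4, 26, 36), (hr, 8, 26, 36), (x1, 4, 26, 35), (x1, 8, 26, 35), (x3, 4, 26, 37), (x3, 8, 26, 37)}.
π[credits, room]: project onto (credits, room) → {(4, 35), (4, 36), (4, 37), (5, 22), (6, 22), (8, 35), (8, 36), (8, 37), (9, 22)}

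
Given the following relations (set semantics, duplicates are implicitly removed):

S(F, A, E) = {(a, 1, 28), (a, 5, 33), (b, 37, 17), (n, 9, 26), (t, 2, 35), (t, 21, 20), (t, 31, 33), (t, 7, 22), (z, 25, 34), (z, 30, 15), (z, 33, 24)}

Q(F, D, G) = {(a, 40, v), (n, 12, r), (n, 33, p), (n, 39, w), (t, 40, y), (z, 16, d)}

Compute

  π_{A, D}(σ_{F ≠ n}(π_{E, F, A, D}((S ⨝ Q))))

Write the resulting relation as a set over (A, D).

Natural join on F: {(a, 1, 28, 40, v), (a, 5, 33, 40, v), (n, 9, 26, 12, r), (n, 9, 26, 33, p), (n, 9, 26, 39, w), (t, 2, 35, 40, y), (t, 21, 20, 40, y), (t, 31, 33, 40, y), (t, 7, 22, 40, y), (z, 25, 34, 16, d), (z, 30, 15, 16, d), (z, 33, 24, 16, d)}
π[E, F, A, D]: project onto (E, F, A, D) → {(15, z, 30, 16), (20, t, 21, 40), (22, t, 7, 40), (24, z, 33, 16), (26, n, 9, 12), (26, n, 9, 33), (26, n, 9, 39), (28, a, 1, 40), (33, a, 5, 40), (33, t, 31, 40), (34, z, 25, 16), (35, t, 2, 40)}
Apply σ_{F ≠ n}; surviving tuples: {(15, z, 30, 16), (20, t, 21, 40), (22, t, 7, 40), (24, z, 33, 16), (28, a, 1, 40), (33, a, 5, 40), (33, t, 31, 40), (34, z, 25, 16), (35, t, 2, 40)}
π[A, D]: project onto (A, D) → {(1, 40), (2, 40), (21, 40), (25, 16), (30, 16), (31, 40), (33, 16), (5, 40), (7, 40)}

{(1, 40), (2, 40), (21, 40), (25, 16), (30, 16), (31, 40), (33, 16), (5, 40), (7, 40)}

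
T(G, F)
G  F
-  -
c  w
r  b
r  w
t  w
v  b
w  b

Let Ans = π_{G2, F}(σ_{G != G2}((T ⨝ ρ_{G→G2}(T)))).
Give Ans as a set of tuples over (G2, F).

ρ[G→G2]: schema becomes (G2, F); tuples unchanged.
Joining T and ρ_{G→G2}(T) on F yields {(c, w, c), (c, w, r), (c, w, t), (r, b, r), (r, b, v), (r, b, w), (r, w, c), (r, w, r), (r, w, t), (t, w, c), (t, w, r), (t, w, t), (v, b, r), (v, b, v), (v, b, w), (w, b, r), (w, b, v), (w, b, w)}.
Apply σ_{G != G2}; surviving tuples: {(c, w, r), (c, w, t), (r, b, v), (r, b, w), (r, w, c), (r, w, t), (t, w, c), (t, w, r), (v, b, r), (v, b, w), (w, b, r), (w, b, v)}
Projecting to G2, F (6 duplicate(s) eliminated): {(c, w), (r, b), (r, w), (t, w), (v, b), (w, b)}

{(c, w), (r, b), (r, w), (t, w), (v, b), (w, b)}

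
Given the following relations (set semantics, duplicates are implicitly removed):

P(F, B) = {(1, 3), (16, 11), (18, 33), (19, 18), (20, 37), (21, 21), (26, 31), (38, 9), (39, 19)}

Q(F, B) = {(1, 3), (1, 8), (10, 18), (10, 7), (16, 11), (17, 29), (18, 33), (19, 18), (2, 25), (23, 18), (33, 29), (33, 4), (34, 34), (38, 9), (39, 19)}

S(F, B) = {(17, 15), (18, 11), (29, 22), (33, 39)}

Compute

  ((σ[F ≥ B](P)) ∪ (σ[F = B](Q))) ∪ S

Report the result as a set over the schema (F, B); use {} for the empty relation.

{(16, 11), (17, 15), (18, 11), (19, 18), (21, 21), (29, 22), (33, 39), (34, 34), (38, 9), (39, 19)}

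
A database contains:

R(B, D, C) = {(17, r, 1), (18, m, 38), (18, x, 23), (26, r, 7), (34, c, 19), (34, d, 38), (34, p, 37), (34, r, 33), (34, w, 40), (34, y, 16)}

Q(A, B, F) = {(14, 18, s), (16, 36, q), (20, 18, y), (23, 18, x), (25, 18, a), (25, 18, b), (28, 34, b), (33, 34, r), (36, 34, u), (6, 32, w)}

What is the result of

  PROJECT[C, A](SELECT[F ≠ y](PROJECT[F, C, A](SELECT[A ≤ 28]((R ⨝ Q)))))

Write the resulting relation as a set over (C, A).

{(16, 28), (19, 28), (23, 14), (23, 23), (23, 25), (33, 28), (37, 28), (38, 14), (38, 23), (38, 25), (38, 28), (40, 28)}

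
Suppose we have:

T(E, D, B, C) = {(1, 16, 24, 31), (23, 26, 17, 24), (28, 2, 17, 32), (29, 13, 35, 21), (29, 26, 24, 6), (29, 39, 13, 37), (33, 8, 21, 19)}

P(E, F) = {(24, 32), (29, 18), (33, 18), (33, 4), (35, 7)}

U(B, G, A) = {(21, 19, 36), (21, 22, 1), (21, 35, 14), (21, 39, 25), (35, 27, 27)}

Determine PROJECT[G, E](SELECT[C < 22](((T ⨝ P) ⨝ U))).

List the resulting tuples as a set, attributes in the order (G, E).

{(19, 33), (22, 33), (27, 29), (35, 33), (39, 33)}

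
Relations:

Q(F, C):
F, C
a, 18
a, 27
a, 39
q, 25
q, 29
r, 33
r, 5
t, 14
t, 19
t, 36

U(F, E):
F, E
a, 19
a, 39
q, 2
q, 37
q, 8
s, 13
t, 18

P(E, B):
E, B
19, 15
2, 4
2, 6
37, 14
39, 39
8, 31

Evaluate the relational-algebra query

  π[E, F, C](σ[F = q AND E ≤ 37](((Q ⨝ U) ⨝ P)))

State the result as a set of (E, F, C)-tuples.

{(2, q, 25), (2, q, 29), (37, q, 25), (37, q, 29), (8, q, 25), (8, q, 29)}

Joining Q and U on F yields {(a, 18, 19), (a, 18, 39), (a, 27, 19), (a, 27, 39), (a, 39, 19), (a, 39, 39), (q, 25, 2), (q, 25, 37), (q, 25, 8), (q, 29, 2), (q, 29, 37), (q, 29, 8), (t, 14, 18), (t, 19, 18), (t, 36, 18)}.
Joining (Q ⨝ U) and P on E yields {(a, 18, 19, 15), (a, 18, 39, 39), (a, 27, 19, 15), (a, 27, 39, 39), (a, 39, 19, 15), (a, 39, 39, 39), (q, 25, 2, 4), (q, 25, 2, 6), (q, 25, 37, 14), (q, 25, 8, 31), (q, 29, 2, 4), (q, 29, 2, 6), (q, 29, 37, 14), (q, 29, 8, 31)}.
Filtering on F = q AND E ≤ 37 leaves {(q, 25, 2, 4), (q, 25, 2, 6), (q, 25, 37, 14), (q, 25, 8, 31), (q, 29, 2, 4), (q, 29, 2, 6), (q, 29, 37, 14), (q, 29, 8, 31)}.
Keep only column(s) E, F, C (2 duplicate(s) eliminated): {(2, q, 25), (2, q, 29), (37, q, 25), (37, q, 29), (8, q, 25), (8, q, 29)}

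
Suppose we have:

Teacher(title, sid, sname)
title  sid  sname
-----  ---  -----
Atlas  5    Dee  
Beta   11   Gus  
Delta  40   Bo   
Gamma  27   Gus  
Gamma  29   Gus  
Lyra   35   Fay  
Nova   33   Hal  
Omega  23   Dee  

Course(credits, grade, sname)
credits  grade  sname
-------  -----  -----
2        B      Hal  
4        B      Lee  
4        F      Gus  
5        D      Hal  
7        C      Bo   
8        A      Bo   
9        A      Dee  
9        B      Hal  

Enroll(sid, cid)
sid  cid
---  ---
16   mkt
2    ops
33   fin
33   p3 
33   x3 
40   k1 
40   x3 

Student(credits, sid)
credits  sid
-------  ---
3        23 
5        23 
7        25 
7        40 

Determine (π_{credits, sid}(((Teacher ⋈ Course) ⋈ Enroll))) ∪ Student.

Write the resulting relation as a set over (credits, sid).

Joining Teacher and Course on sname yields {(Atlas, 5, Dee, 9, A), (Beta, 11, Gus, 4, F), (Delta, 40, Bo, 7, C), (Delta, 40, Bo, 8, A), (Gamma, 27, Gus, 4, F), (Gamma, 29, Gus, 4, F), (Nova, 33, Hal, 2, B), (Nova, 33, Hal, 5, D), (Nova, 33, Hal, 9, B), (Omega, 23, Dee, 9, A)}.
Joining (Teacher ⋈ Course) and Enroll on sid yields {(Delta, 40, Bo, 7, C, k1), (Delta, 40, Bo, 7, C, x3), (Delta, 40, Bo, 8, A, k1), (Delta, 40, Bo, 8, A, x3), (Nova, 33, Hal, 2, B, fin), (Nova, 33, Hal, 2, B, p3), (Nova, 33, Hal, 2, B, x3), (Nova, 33, Hal, 5, D, fin), (Nova, 33, Hal, 5, D, p3), (Nova, 33, Hal, 5, D, x3), (Nova, 33, Hal, 9, B, fin), (Nova, 33, Hal, 9, B, p3), (Nova, 33, Hal, 9, B, x3)}.
π_{credits, sid} gives {(2, 33), (5, 33), (7, 40), (8, 40), (9, 33)} (8 duplicate(s) eliminated).
Set union of the two operands is {(2, 33), (3, 23), (5, 23), (5, 33), (7, 25), (7, 40), (8, 40), (9, 33)}.

{(2, 33), (3, 23), (5, 23), (5, 33), (7, 25), (7, 40), (8, 40), (9, 33)}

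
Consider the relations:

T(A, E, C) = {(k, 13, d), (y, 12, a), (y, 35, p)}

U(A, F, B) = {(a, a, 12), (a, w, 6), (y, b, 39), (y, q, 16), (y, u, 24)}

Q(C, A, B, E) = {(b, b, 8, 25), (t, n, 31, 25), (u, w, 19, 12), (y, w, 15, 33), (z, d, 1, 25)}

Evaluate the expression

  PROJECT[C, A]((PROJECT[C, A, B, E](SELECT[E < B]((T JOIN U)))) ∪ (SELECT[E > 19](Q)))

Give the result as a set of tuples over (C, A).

{(a, y), (b, b), (p, y), (t, n), (y, w), (z, d)}

Natural join on A: {(y, 12, a, b, 39), (y, 12, a, q, 16), (y, 12, a, u, 24), (y, 35, p, b, 39), (y, 35, p, q, 16), (y, 35, p, u, 24)}
Selection E < B: {(y, 12, a, b, 39), (y, 12, a, q, 16), (y, 12, a, u, 24), (y, 35, p, b, 39)}
π[C, A, B, E]: project onto (C, A, B, E) → {(a, y, 16, 12), (a, y, 24, 12), (a, y, 39, 12), (p, y, 39, 35)}
Selection E > 19: {(b, b, 8, 25), (t, n, 31, 25), (y, w, 15, 33), (z, d, 1, 25)}
Union: {(a, y, 16, 12), (a, y, 24, 12), (a, y, 39, 12), (p, y, 39, 35)} with {(b, b, 8, 25), (t, n, 31, 25), (y, w, 15, 33), (z, d, 1, 25)} → {(a, y, 16, 12), (a, y, 24, 12), (a, y, 39, 12), (b, b, 8, 25), (p, y, 39, 35), (t, n, 31, 25), (y, w, 15, 33), (z, d, 1, 25)}
π[C, A]: project onto (C, A) (2 duplicate(s) eliminated) → {(a, y), (b, b), (p, y), (t, n), (y, w), (z, d)}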